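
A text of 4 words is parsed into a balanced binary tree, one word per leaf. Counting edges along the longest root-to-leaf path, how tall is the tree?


In a balanced binary tree with n leaves the deepest leaf is ceil(log2(n)) edges below the root.
log2(4) = 2.0000
ceil(2.0000) = 2
height (edges) = 2

2


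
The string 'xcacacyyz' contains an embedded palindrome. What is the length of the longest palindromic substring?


Scanning 'xcacacyyz' for palindromic substrings.
Substring at positions 1-5: 'cacac'.
Check: reverse('cacac') = 'cacac' -> palindrome confirmed.
Neighbouring characters ('x' / 'y') break symmetry, so it cannot extend further.
No longer palindromic substring exists; longest length = 5

5


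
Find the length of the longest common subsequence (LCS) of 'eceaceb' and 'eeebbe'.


DP table for LCS of 'eceaceb' and 'eeebbe':
       e  e  e  b  b  e
    0  0  0  0  0  0  0
  e 0  1  1  1  1  1  1
  c 0  1  1  1  1  1  1
  e 0  1  2  2  2  2  2
  a 0  1  2  2  2  2  2
  c 0  1  2  2  2  2  2
  e 0  1  2  3  3  3  3
  b 0  1  2  3  4  4  4
LCS: 'eeeb'
LCS length = 4

4


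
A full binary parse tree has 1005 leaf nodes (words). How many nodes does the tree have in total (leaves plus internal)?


Leaf nodes (terminals): 1005
Internal nodes = n - 1 = 1005 - 1 = 1004
Total = leaves + internal = 1005 + 1004 = 2009

2009


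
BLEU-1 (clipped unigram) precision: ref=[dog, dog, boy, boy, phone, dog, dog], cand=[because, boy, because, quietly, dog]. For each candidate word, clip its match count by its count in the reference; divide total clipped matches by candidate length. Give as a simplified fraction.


Reference word counts: {'boy': 2, 'dog': 4, 'phone': 1}
Checking each candidate word (with clipping):
  'because' -> not in reference -> no match (matches: 0)
  'boy' -> in reference (ref count 2, used 1/2) -> match (matches: 1)
  'because' -> not in reference -> no match (matches: 1)
  'quietly' -> not in reference -> no match (matches: 1)
  'dog' -> in reference (ref count 4, used 1/4) -> match (matches: 2)
Clipped matches: 2, Candidate length: 5
Precision = 2/5

2/5


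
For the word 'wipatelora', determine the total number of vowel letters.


Scanning each character of 'wipatelora':
  Position 1: 'w' -> consonant (running count: 0)
  Position 2: 'i' -> vowel (running count: 1)
  Position 3: 'p' -> consonant (running count: 1)
  Position 4: 'a' -> vowel (running count: 2)
  Position 5: 't' -> consonant (running count: 2)
  Position 6: 'e' -> vowel (running count: 3)
  Position 7: 'l' -> consonant (running count: 3)
  Position 8: 'o' -> vowel (running count: 4)
  Position 9: 'r' -> consonant (running count: 4)
  Position 10: 'a' -> vowel (running count: 5)
Total vowels: 5

5


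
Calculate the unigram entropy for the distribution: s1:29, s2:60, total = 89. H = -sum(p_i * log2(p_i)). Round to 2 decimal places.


Computing entropy H = -sum(p_i * log2(p_i)):
  s1: p = 29/89 = 0.3258, -p*log2(p) = 0.5271
  s2: p = 60/89 = 0.6742, -p*log2(p) = 0.3835
H = sum of terms = 0.9106
Rounded to 2 decimals: 0.91

0.91


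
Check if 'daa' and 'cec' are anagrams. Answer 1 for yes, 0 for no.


Sort characters of 'daa': 'aad'
Sort characters of 'cec': 'cce'
Sorted forms differ -> they are NOT anagrams
Result: 0

0


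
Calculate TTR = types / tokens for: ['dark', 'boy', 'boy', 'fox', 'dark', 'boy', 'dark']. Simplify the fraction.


Tokens: 7
Unique types: ('boy', 'dark', 'fox') = 3
TTR = 3/7
Already in lowest terms.

3/7


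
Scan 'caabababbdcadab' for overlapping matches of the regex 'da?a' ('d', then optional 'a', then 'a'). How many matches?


Pattern: da?a means 'd', then optional 'a', then 'a'.
Scanning 'caabababbdcadab' position-by-position:
  Pos 0: window 'caa' -> no
  Pos 1: window 'aab' -> no
  Pos 2: window 'aba' -> no
  Pos 3: window 'bab' -> no
  Pos 4: window 'aba' -> no
  Pos 5: window 'bab' -> no
  Pos 6: window 'abb' -> no
  Pos 7: window 'bbd' -> no
  Pos 8: window 'bdc' -> no
  Pos 9: window 'dca' -> no
  Pos 10: window 'cad' -> no
  Pos 11: window 'ada' -> no
  Pos 12: window 'dab' -> MATCH
  Pos 13: window 'ab' -> no
  Pos 14: window 'b' -> no
Total matches: 1

1


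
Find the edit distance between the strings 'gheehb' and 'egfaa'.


Building DP table for s1='gheehb' (len 6) and s2='egfaa' (len 5):
       e  g  f  a  a
    0  1  2  3  4  5
  g 1  1  1  2  3  4
  h 2  2  2  2  3  4
  e 3  2  3  3  3  4
  e 4  3  3  4  4  4
  h 5  4  4  4  5  5
  b 6  5  5  5  5  6
Edit distance = dp[6][5] = 6

6


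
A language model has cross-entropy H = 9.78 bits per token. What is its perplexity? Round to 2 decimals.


Perplexity formula: PP = 2^H
H = 9.78
PP = 2^9.78
Decompose: 2^9.78 = 2^9 * 2^0.78
2^9 = 512, 2^0.78 ~ 1.7171309
PP ~ 512 * 1.7171309 = 879.1710208
Rounded to 2 decimals: 879.17

879.17


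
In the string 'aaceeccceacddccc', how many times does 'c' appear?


Scanning 'aaceeccceacddccc' for 'c':
  Position 2: 'c' -> MATCH (count: 1)
  Position 5: 'c' -> MATCH (count: 2)
  Position 6: 'c' -> MATCH (count: 3)
  Position 7: 'c' -> MATCH (count: 4)
  Position 10: 'c' -> MATCH (count: 5)
  Position 13: 'c' -> MATCH (count: 6)
  Position 14: 'c' -> MATCH (count: 7)
  Position 15: 'c' -> MATCH (count: 8)
Total occurrences of 'c': 8

8


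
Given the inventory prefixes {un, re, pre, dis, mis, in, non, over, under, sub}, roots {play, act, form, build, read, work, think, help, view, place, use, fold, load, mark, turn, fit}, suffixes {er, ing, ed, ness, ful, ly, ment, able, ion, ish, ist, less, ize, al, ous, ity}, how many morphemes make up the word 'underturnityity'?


Segmenting 'underturnityity' against the inventory:
  'under' -> prefix (morpheme 1)
  'turn' -> root (morpheme 2)
  'ity' -> suffix (morpheme 3)
  'ity' -> suffix (morpheme 4)
Total morphemes: 4

4


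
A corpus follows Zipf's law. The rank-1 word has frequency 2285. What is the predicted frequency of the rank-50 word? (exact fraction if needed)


Zipf's law: freq(rank) = f1 / rank
f1 = 2285, rank = 50
freq = 2285 / 50
GCD(2285, 50) = 5
Simplified: 457/10

457/10


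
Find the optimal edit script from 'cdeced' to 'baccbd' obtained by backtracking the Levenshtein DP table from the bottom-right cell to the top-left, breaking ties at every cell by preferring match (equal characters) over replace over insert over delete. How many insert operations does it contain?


Edit distance = 4. Backtracking from cell (6, 6) with preference match > replace > insert > delete,
then listing the resulting alignment 'cdeced' -> 'baccbd' left to right:
  Step 1: replace c->b
  Step 2: replace d->a
  Step 3: replace e->c
  Step 4: keep 'c'
  Step 5: replace e->b
  Step 6: keep 'd'
Total insertions: 0

0


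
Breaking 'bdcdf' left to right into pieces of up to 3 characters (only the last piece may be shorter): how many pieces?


'bdcdf' has 5 characters.
Chunking with max size 3:
  Chunk 1: 'bdc' (positions 0-2)
  Chunk 2: 'df' (positions 3-4)
Total chunks: ceil(5 / 3) = 2

2


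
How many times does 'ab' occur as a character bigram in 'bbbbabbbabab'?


Scanning 'bbbbabbbabab' for bigram 'ab':
  Position 0: 'bb' -> no
  Position 1: 'bb' -> no
  Position 2: 'bb' -> no
  Position 3: 'ba' -> no
  Position 4: 'ab' -> MATCH
  Position 5: 'bb' -> no
  Position 6: 'bb' -> no
  Position 7: 'ba' -> no
  Position 8: 'ab' -> MATCH
  Position 9: 'ba' -> no
  Position 10: 'ab' -> MATCH
Total matches: 3

3


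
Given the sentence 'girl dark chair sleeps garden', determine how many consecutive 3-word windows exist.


Word trigrams from [5] words:
  Trigram 1: (girl dark chair)
  Trigram 2: (dark chair sleeps)
  Trigram 3: (chair sleeps garden)
Total word trigrams: 5 - 2 = 3

3


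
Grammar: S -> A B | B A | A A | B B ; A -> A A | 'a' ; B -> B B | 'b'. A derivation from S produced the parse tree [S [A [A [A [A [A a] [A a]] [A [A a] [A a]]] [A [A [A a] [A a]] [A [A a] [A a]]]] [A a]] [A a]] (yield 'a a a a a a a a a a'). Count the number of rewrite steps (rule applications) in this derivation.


Every bracketed nonterminal node [X ...] in the tree is produced by exactly one rule application.
Reading the tree off as a leftmost derivation:
  Step 1: S  =>  A A   (applied S -> A A)
  Step 2: A A  =>  A A A   (applied A -> A A)
  Step 3: A A A  =>  A A A A   (applied A -> A A)
  Step 4: A A A A  =>  A A A A A   (applied A -> A A)
  Step 5: A A A A A  =>  A A A A A A   (applied A -> A A)
  Step 6: A A A A A A  =>  a A A A A A   (applied A -> a)
  Step 7: a A A A A A  =>  a a A A A A   (applied A -> a)
  Step 8: a a A A A A  =>  a a A A A A A   (applied A -> A A)
  Step 9: a a A A A A A  =>  a a a A A A A   (applied A -> a)
  Step 10: a a a A A A A  =>  a a a a A A A   (applied A -> a)
  Step 11: a a a a A A A  =>  a a a a A A A A   (applied A -> A A)
  Step 12: a a a a A A A A  =>  a a a a A A A A A   (applied A -> A A)
  Step 13: a a a a A A A A A  =>  a a a a a A A A A   (applied A -> a)
  Step 14: a a a a a A A A A  =>  a a a a a a A A A   (applied A -> a)
  Step 15: a a a a a a A A A  =>  a a a a a a A A A A   (applied A -> A A)
  Step 16: a a a a a a A A A A  =>  a a a a a a a A A A   (applied A -> a)
  Step 17: a a a a a a a A A A  =>  a a a a a a a a A A   (applied A -> a)
  Step 18: a a a a a a a a A A  =>  a a a a a a a a a A   (applied A -> a)
  Step 19: a a a a a a a a a A  =>  a a a a a a a a a a   (applied A -> a)
Final yield: a a a a a a a a a a
Total rewrite steps: 19

19


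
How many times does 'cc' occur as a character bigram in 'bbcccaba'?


Scanning 'bbcccaba' for bigram 'cc':
  Position 0: 'bb' -> no
  Position 1: 'bc' -> no
  Position 2: 'cc' -> MATCH
  Position 3: 'cc' -> MATCH
  Position 4: 'ca' -> no
  Position 5: 'ab' -> no
  Position 6: 'ba' -> no
Total matches: 2

2


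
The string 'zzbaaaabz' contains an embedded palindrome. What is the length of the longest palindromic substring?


Scanning 'zzbaaaabz' for palindromic substrings.
Substring at positions 1-8: 'zbaaaabz'.
Check: reverse('zbaaaabz') = 'zbaaaabz' -> palindrome confirmed.
Neighbouring characters ('z' / '-') break symmetry, so it cannot extend further.
No longer palindromic substring exists; longest length = 8

8


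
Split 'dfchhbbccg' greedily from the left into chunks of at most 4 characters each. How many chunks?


'dfchhbbccg' has 10 characters.
Chunking with max size 4:
  Chunk 1: 'dfch' (positions 0-3)
  Chunk 2: 'hbbc' (positions 4-7)
  Chunk 3: 'cg' (positions 8-9)
Total chunks: ceil(10 / 4) = 3

3


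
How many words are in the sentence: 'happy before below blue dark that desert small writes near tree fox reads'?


Counting words by splitting on spaces:
  Word 1: 'happy'
  Word 2: 'before'
  Word 3: 'below'
  Word 4: 'blue'
  Word 5: 'dark'
  Word 6: 'that'
  Word 7: 'desert'
  Word 8: 'small'
  Word 9: 'writes'
  Word 10: 'near'
  Word 11: 'tree'
  Word 12: 'fox'
  Word 13: 'reads'
Total words: 13

13


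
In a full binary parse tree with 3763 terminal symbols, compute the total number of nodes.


Leaf nodes (terminals): 3763
Internal nodes = n - 1 = 3763 - 1 = 3762
Total = leaves + internal = 3763 + 3762 = 7525

7525


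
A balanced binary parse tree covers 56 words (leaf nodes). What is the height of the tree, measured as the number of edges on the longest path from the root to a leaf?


In a balanced binary tree with n leaves the deepest leaf is ceil(log2(n)) edges below the root.
log2(56) = 5.8074
ceil(5.8074) = 6
height (edges) = 6

6


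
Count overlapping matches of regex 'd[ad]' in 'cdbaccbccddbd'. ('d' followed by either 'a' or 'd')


Pattern: d[ad] means 'd' followed by either 'a' or 'd'.
Scanning 'cdbaccbccddbd' position-by-position:
  Pos 0: window 'cd' -> no
  Pos 1: window 'db' -> no
  Pos 2: window 'ba' -> no
  Pos 3: window 'ac' -> no
  Pos 4: window 'cc' -> no
  Pos 5: window 'cb' -> no
  Pos 6: window 'bc' -> no
  Pos 7: window 'cc' -> no
  Pos 8: window 'cd' -> no
  Pos 9: window 'dd' -> MATCH
  Pos 10: window 'db' -> no
  Pos 11: window 'bd' -> no
  Pos 12: window 'd' -> no
Total matches: 1

1


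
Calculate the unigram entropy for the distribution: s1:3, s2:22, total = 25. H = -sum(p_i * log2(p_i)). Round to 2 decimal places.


Computing entropy H = -sum(p_i * log2(p_i)):
  s1: p = 3/25 = 0.1200, -p*log2(p) = 0.3671
  s2: p = 22/25 = 0.8800, -p*log2(p) = 0.1623
H = sum of terms = 0.5294
Rounded to 2 decimals: 0.53

0.53


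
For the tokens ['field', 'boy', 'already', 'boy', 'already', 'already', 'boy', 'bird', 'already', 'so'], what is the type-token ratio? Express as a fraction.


Tokens: 10
Unique types: ('already', 'bird', 'boy', 'field', 'so') = 5
TTR = 5/10
Simplify: divide both by 5 -> 1/2
TTR = 1/2

1/2


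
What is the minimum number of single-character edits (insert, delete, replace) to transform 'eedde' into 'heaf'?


Building DP table for s1='eedde' (len 5) and s2='heaf' (len 4):
       h  e  a  f
    0  1  2  3  4
  e 1  1  1  2  3
  e 2  2  1  2  3
  d 3  3  2  2  3
  d 4  4  3  3  3
  e 5  5  4  4  4
Edit distance = dp[5][4] = 4

4


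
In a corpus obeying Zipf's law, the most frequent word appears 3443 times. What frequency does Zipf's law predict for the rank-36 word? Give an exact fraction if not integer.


Zipf's law: freq(rank) = f1 / rank
f1 = 3443, rank = 36
freq = 3443 / 36
GCD(3443, 36) = 1
Simplified: 3443/36

3443/36


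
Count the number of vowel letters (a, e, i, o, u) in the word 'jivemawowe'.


Scanning each character of 'jivemawowe':
  Position 1: 'j' -> consonant (running count: 0)
  Position 2: 'i' -> vowel (running count: 1)
  Position 3: 'v' -> consonant (running count: 1)
  Position 4: 'e' -> vowel (running count: 2)
  Position 5: 'm' -> consonant (running count: 2)
  Position 6: 'a' -> vowel (running count: 3)
  Position 7: 'w' -> consonant (running count: 3)
  Position 8: 'o' -> vowel (running count: 4)
  Position 9: 'w' -> consonant (running count: 4)
  Position 10: 'e' -> vowel (running count: 5)
Total vowels: 5

5


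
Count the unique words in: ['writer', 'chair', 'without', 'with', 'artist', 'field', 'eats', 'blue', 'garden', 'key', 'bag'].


Listing all tokens and tracking unique types:
  Token 1: 'writer' -> NEW (unique so far: 1)
  Token 2: 'chair' -> NEW (unique so far: 2)
  Token 3: 'without' -> NEW (unique so far: 3)
  Token 4: 'with' -> NEW (unique so far: 4)
  Token 5: 'artist' -> NEW (unique so far: 5)
  Token 6: 'field' -> NEW (unique so far: 6)
  Token 7: 'eats' -> NEW (unique so far: 7)
  Token 8: 'blue' -> NEW (unique so far: 8)
  Token 9: 'garden' -> NEW (unique so far: 9)
  Token 10: 'key' -> NEW (unique so far: 10)
  Token 11: 'bag' -> NEW (unique so far: 11)
Unique types: ('artist', 'bag', 'blue', 'chair', 'eats', 'field', 'garden', 'key', 'with', 'without', 'writer')
Vocabulary size: 11

11


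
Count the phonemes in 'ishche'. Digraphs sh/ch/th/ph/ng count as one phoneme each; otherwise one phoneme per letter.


Parsing 'ishche' greedily, digraphs first:
  'i' -> vowel phoneme (phonemes so far: 1)
  'sh' -> digraph (1 consonant phoneme) (phonemes so far: 2)
  'ch' -> digraph (1 consonant phoneme) (phonemes so far: 3)
  'e' -> vowel phoneme (phonemes so far: 4)
Total phonemes: 4

4


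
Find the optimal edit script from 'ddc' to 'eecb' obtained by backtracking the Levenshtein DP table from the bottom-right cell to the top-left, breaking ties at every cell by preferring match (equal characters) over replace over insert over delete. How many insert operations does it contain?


Edit distance = 3. Backtracking from cell (3, 4) with preference match > replace > insert > delete,
then listing the resulting alignment 'ddc' -> 'eecb' left to right:
  Step 1: replace d->e
  Step 2: replace d->e
  Step 3: keep 'c'
  Step 4: insert 'b' [insertion #1]
Total insertions: 1

1


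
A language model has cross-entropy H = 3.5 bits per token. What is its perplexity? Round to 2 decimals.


Perplexity formula: PP = 2^H
H = 3.5
PP = 2^3.5
Decompose: 2^3.5 = 2^3 * 2^0.5 = 2^3 * sqrt(2)
2^3 = 8, sqrt(2) ~ 1.4142136
PP ~ 8 * 1.4142136 = 11.3137088
Rounded to 2 decimals: 11.31

11.31


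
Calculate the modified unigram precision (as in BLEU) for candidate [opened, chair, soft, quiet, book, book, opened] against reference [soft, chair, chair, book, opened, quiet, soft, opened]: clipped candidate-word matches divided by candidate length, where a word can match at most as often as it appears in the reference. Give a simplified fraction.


Reference word counts: {'book': 1, 'chair': 2, 'opened': 2, 'quiet': 1, 'soft': 2}
Checking each candidate word (with clipping):
  'opened' -> in reference (ref count 2, used 1/2) -> match (matches: 1)
  'chair' -> in reference (ref count 2, used 1/2) -> match (matches: 2)
  'soft' -> in reference (ref count 2, used 1/2) -> match (matches: 3)
  'quiet' -> in reference (ref count 1, used 1/1) -> match (matches: 4)
  'book' -> in reference (ref count 1, used 1/1) -> match (matches: 5)
  'book' -> ref count 1 already used up (1/1) -> clipped, no match (matches: 5)
  'opened' -> in reference (ref count 2, used 2/2) -> match (matches: 6)
Clipped matches: 6, Candidate length: 7
Precision = 6/7

6/7


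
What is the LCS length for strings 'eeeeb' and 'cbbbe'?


DP table for LCS of 'eeeeb' and 'cbbbe':
       c  b  b  b  e
    0  0  0  0  0  0
  e 0  0  0  0  0  1
  e 0  0  0  0  0  1
  e 0  0  0  0  0  1
  e 0  0  0  0  0  1
  b 0  0  1  1  1  1
LCS: 'e'
LCS length = 1

1


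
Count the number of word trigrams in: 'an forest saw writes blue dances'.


Word trigrams from [6] words:
  Trigram 1: (an forest saw)
  Trigram 2: (forest saw writes)
  Trigram 3: (saw writes blue)
  Trigram 4: (writes blue dances)
Total word trigrams: 6 - 2 = 4

4


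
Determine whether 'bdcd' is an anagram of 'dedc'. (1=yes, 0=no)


Sort characters of 'bdcd': 'bcdd'
Sort characters of 'dedc': 'cdde'
Sorted forms differ -> they are NOT anagrams
Result: 0

0


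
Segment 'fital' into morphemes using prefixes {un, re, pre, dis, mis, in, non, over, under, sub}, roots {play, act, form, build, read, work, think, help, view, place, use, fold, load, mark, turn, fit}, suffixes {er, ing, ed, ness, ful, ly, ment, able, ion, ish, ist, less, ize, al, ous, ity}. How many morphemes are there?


Segmenting 'fital' against the inventory:
  'fit' -> root (morpheme 1)
  'al' -> suffix (morpheme 2)
Total morphemes: 2

2


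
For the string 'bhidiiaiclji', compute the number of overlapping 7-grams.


String 'bhidiiaiclji' has length L = 12.
Number of overlapping n-grams = L - n + 1
Substituting: 12 - 7 + 1 = 6

6


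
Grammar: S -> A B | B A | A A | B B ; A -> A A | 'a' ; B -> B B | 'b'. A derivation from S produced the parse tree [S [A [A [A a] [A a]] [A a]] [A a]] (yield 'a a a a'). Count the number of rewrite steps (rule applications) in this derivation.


Every bracketed nonterminal node [X ...] in the tree is produced by exactly one rule application.
Reading the tree off as a leftmost derivation:
  Step 1: S  =>  A A   (applied S -> A A)
  Step 2: A A  =>  A A A   (applied A -> A A)
  Step 3: A A A  =>  A A A A   (applied A -> A A)
  Step 4: A A A A  =>  a A A A   (applied A -> a)
  Step 5: a A A A  =>  a a A A   (applied A -> a)
  Step 6: a a A A  =>  a a a A   (applied A -> a)
  Step 7: a a a A  =>  a a a a   (applied A -> a)
Final yield: a a a a
Total rewrite steps: 7

7


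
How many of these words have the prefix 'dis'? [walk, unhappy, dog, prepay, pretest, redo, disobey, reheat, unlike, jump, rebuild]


Checking each word for prefix 'dis':
  'walk' -> no (count: 0)
  'unhappy' -> no (count: 0)
  'dog' -> no (count: 0)
  'prepay' -> no (count: 0)
  'pretest' -> no (count: 0)
  'redo' -> no (count: 0)
  'disobey' -> YES, starts with 'dis' (count: 1)
  'reheat' -> no (count: 1)
  'unlike' -> no (count: 1)
  'jump' -> no (count: 1)
  'rebuild' -> no (count: 1)
Total with prefix 'dis': 1

1


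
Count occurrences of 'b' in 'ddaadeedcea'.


Scanning 'ddaadeedcea' for 'b':
  No matches found.
Total occurrences of 'b': 0

0


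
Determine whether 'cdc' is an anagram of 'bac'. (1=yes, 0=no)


Sort characters of 'cdc': 'ccd'
Sort characters of 'bac': 'abc'
Sorted forms differ -> they are NOT anagrams
Result: 0

0


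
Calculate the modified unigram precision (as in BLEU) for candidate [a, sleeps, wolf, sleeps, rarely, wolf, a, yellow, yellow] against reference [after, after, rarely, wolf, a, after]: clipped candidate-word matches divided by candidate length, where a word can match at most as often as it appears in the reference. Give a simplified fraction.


Reference word counts: {'a': 1, 'after': 3, 'rarely': 1, 'wolf': 1}
Checking each candidate word (with clipping):
  'a' -> in reference (ref count 1, used 1/1) -> match (matches: 1)
  'sleeps' -> not in reference -> no match (matches: 1)
  'wolf' -> in reference (ref count 1, used 1/1) -> match (matches: 2)
  'sleeps' -> not in reference -> no match (matches: 2)
  'rarely' -> in reference (ref count 1, used 1/1) -> match (matches: 3)
  'wolf' -> ref count 1 already used up (1/1) -> clipped, no match (matches: 3)
  'a' -> ref count 1 already used up (1/1) -> clipped, no match (matches: 3)
  'yellow' -> not in reference -> no match (matches: 3)
  'yellow' -> not in reference -> no match (matches: 3)
Clipped matches: 3, Candidate length: 9
Precision = 3/9 = 1/3

1/3


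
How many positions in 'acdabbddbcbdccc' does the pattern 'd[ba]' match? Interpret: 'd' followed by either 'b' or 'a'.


Pattern: d[ba] means 'd' followed by either 'b' or 'a'.
Scanning 'acdabbddbcbdccc' position-by-position:
  Pos 0: window 'ac' -> no
  Pos 1: window 'cd' -> no
  Pos 2: window 'da' -> MATCH
  Pos 3: window 'ab' -> no
  Pos 4: window 'bb' -> no
  Pos 5: window 'bd' -> no
  Pos 6: window 'dd' -> no
  Pos 7: window 'db' -> MATCH
  Pos 8: window 'bc' -> no
  Pos 9: window 'cb' -> no
  Pos 10: window 'bd' -> no
  Pos 11: window 'dc' -> no
  Pos 12: window 'cc' -> no
  Pos 13: window 'cc' -> no
  Pos 14: window 'c' -> no
Total matches: 2

2


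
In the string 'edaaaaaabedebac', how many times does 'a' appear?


Scanning 'edaaaaaabedebac' for 'a':
  Position 2: 'a' -> MATCH (count: 1)
  Position 3: 'a' -> MATCH (count: 2)
  Position 4: 'a' -> MATCH (count: 3)
  Position 5: 'a' -> MATCH (count: 4)
  Position 6: 'a' -> MATCH (count: 5)
  Position 7: 'a' -> MATCH (count: 6)
  Position 13: 'a' -> MATCH (count: 7)
Total occurrences of 'a': 7

7


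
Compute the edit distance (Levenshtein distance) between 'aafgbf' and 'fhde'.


Building DP table for s1='aafgbf' (len 6) and s2='fhde' (len 4):
       f  h  d  e
    0  1  2  3  4
  a 1  1  2  3  4
  a 2  2  2  3  4
  f 3  2  3  3  4
  g 4  3  3  4  4
  b 5  4  4  4  5
  f 6  5  5  5  5
Edit distance = dp[6][4] = 5

5


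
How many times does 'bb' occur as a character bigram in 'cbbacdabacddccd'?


Scanning 'cbbacdabacddccd' for bigram 'bb':
  Position 0: 'cb' -> no
  Position 1: 'bb' -> MATCH
  Position 2: 'ba' -> no
  Position 3: 'ac' -> no
  Position 4: 'cd' -> no
  Position 5: 'da' -> no
  Position 6: 'ab' -> no
  Position 7: 'ba' -> no
  Position 8: 'ac' -> no
  Position 9: 'cd' -> no
  Position 10: 'dd' -> no
  Position 11: 'dc' -> no
  Position 12: 'cc' -> no
  Position 13: 'cd' -> no
Total matches: 1

1


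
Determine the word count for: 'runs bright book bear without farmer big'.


Counting words by splitting on spaces:
  Word 1: 'runs'
  Word 2: 'bright'
  Word 3: 'book'
  Word 4: 'bear'
  Word 5: 'without'
  Word 6: 'farmer'
  Word 7: 'big'
Total words: 7

7


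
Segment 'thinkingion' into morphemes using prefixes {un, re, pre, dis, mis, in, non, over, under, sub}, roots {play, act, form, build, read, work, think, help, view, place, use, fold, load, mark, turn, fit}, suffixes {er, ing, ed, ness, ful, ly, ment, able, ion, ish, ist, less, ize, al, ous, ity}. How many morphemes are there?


Segmenting 'thinkingion' against the inventory:
  'think' -> root (morpheme 1)
  'ing' -> suffix (morpheme 2)
  'ion' -> suffix (morpheme 3)
Total morphemes: 3

3


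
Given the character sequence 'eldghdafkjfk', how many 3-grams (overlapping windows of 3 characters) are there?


String 'eldghdafkjfk' has length L = 12.
Number of overlapping n-grams = L - n + 1
Substituting: 12 - 3 + 1 = 10

10


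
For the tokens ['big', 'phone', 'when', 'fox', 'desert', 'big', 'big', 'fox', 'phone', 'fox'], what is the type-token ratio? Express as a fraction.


Tokens: 10
Unique types: ('big', 'desert', 'fox', 'phone', 'when') = 5
TTR = 5/10
Simplify: divide both by 5 -> 1/2
TTR = 1/2

1/2


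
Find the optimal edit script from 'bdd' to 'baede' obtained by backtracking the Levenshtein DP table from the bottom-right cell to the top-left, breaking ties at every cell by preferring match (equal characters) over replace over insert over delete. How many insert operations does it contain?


Edit distance = 3. Backtracking from cell (3, 5) with preference match > replace > insert > delete,
then listing the resulting alignment 'bdd' -> 'baede' left to right:
  Step 1: keep 'b'
  Step 2: insert 'a' [insertion #1]
  Step 3: insert 'e' [insertion #2]
  Step 4: keep 'd'
  Step 5: replace d->e
Total insertions: 2

2


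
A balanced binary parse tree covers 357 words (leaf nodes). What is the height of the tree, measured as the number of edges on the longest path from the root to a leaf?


In a balanced binary tree with n leaves the deepest leaf is ceil(log2(n)) edges below the root.
log2(357) = 8.4798
ceil(8.4798) = 9
height (edges) = 9

9


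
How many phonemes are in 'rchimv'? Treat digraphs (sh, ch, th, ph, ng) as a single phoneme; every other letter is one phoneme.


Parsing 'rchimv' greedily, digraphs first:
  'r' -> consonant phoneme (phonemes so far: 1)
  'ch' -> digraph (1 consonant phoneme) (phonemes so far: 2)
  'i' -> vowel phoneme (phonemes so far: 3)
  'm' -> consonant phoneme (phonemes so far: 4)
  'v' -> consonant phoneme (phonemes so far: 5)
Total phonemes: 5

5


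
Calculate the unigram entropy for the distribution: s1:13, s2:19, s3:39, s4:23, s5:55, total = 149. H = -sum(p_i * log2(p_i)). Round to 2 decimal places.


Computing entropy H = -sum(p_i * log2(p_i)):
  s1: p = 13/149 = 0.0872, -p*log2(p) = 0.3070
  s2: p = 19/149 = 0.1275, -p*log2(p) = 0.3789
  s3: p = 39/149 = 0.2617, -p*log2(p) = 0.5062
  s4: p = 23/149 = 0.1544, -p*log2(p) = 0.4161
  s5: p = 55/149 = 0.3691, -p*log2(p) = 0.5307
H = sum of terms = 2.1389
Rounded to 2 decimals: 2.14

2.14


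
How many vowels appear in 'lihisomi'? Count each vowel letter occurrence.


Scanning each character of 'lihisomi':
  Position 1: 'l' -> consonant (running count: 0)
  Position 2: 'i' -> vowel (running count: 1)
  Position 3: 'h' -> consonant (running count: 1)
  Position 4: 'i' -> vowel (running count: 2)
  Position 5: 's' -> consonant (running count: 2)
  Position 6: 'o' -> vowel (running count: 3)
  Position 7: 'm' -> consonant (running count: 3)
  Position 8: 'i' -> vowel (running count: 4)
Total vowels: 4

4


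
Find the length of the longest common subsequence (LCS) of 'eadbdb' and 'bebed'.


DP table for LCS of 'eadbdb' and 'bebed':
       b  e  b  e  d
    0  0  0  0  0  0
  e 0  0  1  1  1  1
  a 0  0  1  1  1  1
  d 0  0  1  1  1  2
  b 0  1  1  2  2  2
  d 0  1  1  2  2  3
  b 0  1  1  2  2  3
LCS: 'ebd'
LCS length = 3

3


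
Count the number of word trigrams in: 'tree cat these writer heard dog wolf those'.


Word trigrams from [8] words:
  Trigram 1: (tree cat these)
  Trigram 2: (cat these writer)
  Trigram 3: (these writer heard)
  Trigram 4: (writer heard dog)
  Trigram 5: (heard dog wolf)
  Trigram 6: (dog wolf those)
Total word trigrams: 8 - 2 = 6

6


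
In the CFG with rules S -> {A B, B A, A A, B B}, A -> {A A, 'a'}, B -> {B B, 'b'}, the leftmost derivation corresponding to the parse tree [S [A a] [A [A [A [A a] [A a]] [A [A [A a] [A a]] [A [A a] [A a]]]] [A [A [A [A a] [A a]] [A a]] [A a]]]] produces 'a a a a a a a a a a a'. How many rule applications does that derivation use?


Every bracketed nonterminal node [X ...] in the tree is produced by exactly one rule application.
Reading the tree off as a leftmost derivation:
  Step 1: S  =>  A A   (applied S -> A A)
  Step 2: A A  =>  a A   (applied A -> a)
  Step 3: a A  =>  a A A   (applied A -> A A)
  Step 4: a A A  =>  a A A A   (applied A -> A A)
  Step 5: a A A A  =>  a A A A A   (applied A -> A A)
  Step 6: a A A A A  =>  a a A A A   (applied A -> a)
  Step 7: a a A A A  =>  a a a A A   (applied A -> a)
  Step 8: a a a A A  =>  a a a A A A   (applied A -> A A)
  Step 9: a a a A A A  =>  a a a A A A A   (applied A -> A A)
  Step 10: a a a A A A A  =>  a a a a A A A   (applied A -> a)
  Step 11: a a a a A A A  =>  a a a a a A A   (applied A -> a)
  Step 12: a a a a a A A  =>  a a a a a A A A   (applied A -> A A)
  Step 13: a a a a a A A A  =>  a a a a a a A A   (applied A -> a)
  Step 14: a a a a a a A A  =>  a a a a a a a A   (applied A -> a)
  Step 15: a a a a a a a A  =>  a a a a a a a A A   (applied A -> A A)
  Step 16: a a a a a a a A A  =>  a a a a a a a A A A   (applied A -> A A)
  Step 17: a a a a a a a A A A  =>  a a a a a a a A A A A   (applied A -> A A)
  Step 18: a a a a a a a A A A A  =>  a a a a a a a a A A A   (applied A -> a)
  Step 19: a a a a a a a a A A A  =>  a a a a a a a a a A A   (applied A -> a)
  Step 20: a a a a a a a a a A A  =>  a a a a a a a a a a A   (applied A -> a)
  Step 21: a a a a a a a a a a A  =>  a a a a a a a a a a a   (applied A -> a)
Final yield: a a a a a a a a a a a
Total rewrite steps: 21

21


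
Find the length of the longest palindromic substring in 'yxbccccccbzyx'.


Scanning 'yxbccccccbzyx' for palindromic substrings.
Substring at positions 2-9: 'bccccccb'.
Check: reverse('bccccccb') = 'bccccccb' -> palindrome confirmed.
Neighbouring characters ('x' / 'z') break symmetry, so it cannot extend further.
No longer palindromic substring exists; longest length = 8

8


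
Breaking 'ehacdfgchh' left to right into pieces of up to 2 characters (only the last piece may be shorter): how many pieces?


'ehacdfgchh' has 10 characters.
Chunking with max size 2:
  Chunk 1: 'eh' (positions 0-1)
  Chunk 2: 'ac' (positions 2-3)
  Chunk 3: 'df' (positions 4-5)
  Chunk 4: 'gc' (positions 6-7)
  Chunk 5: 'hh' (positions 8-9)
Total chunks: ceil(10 / 2) = 5

5


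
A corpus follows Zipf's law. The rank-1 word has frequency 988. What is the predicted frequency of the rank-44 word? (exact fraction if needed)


Zipf's law: freq(rank) = f1 / rank
f1 = 988, rank = 44
freq = 988 / 44
GCD(988, 44) = 4
Simplified: 247/11

247/11


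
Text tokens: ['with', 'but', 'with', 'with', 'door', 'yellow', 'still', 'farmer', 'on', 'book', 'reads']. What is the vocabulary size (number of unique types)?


Listing all tokens and tracking unique types:
  Token 1: 'with' -> NEW (unique so far: 1)
  Token 2: 'but' -> NEW (unique so far: 2)
  Token 3: 'with' -> duplicate (unique so far: 2)
  Token 4: 'with' -> duplicate (unique so far: 2)
  Token 5: 'door' -> NEW (unique so far: 3)
  Token 6: 'yellow' -> NEW (unique so far: 4)
  Token 7: 'still' -> NEW (unique so far: 5)
  Token 8: 'farmer' -> NEW (unique so far: 6)
  Token 9: 'on' -> NEW (unique so far: 7)
  Token 10: 'book' -> NEW (unique so far: 8)
  Token 11: 'reads' -> NEW (unique so far: 9)
Unique types: ('book', 'but', 'door', 'farmer', 'on', 'reads', 'still', 'with', 'yellow')
Vocabulary size: 9

9


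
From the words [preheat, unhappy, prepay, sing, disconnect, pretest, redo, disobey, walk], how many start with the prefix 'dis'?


Checking each word for prefix 'dis':
  'preheat' -> no (count: 0)
  'unhappy' -> no (count: 0)
  'prepay' -> no (count: 0)
  'sing' -> no (count: 0)
  'disconnect' -> YES, starts with 'dis' (count: 1)
  'pretest' -> no (count: 1)
  'redo' -> no (count: 1)
  'disobey' -> YES, starts with 'dis' (count: 2)
  'walk' -> no (count: 2)
Total with prefix 'dis': 2

2


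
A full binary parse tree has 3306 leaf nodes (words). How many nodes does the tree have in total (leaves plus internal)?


Leaf nodes (terminals): 3306
Internal nodes = n - 1 = 3306 - 1 = 3305
Total = leaves + internal = 3306 + 3305 = 6611

6611


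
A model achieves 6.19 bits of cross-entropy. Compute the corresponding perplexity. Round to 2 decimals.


Perplexity formula: PP = 2^H
H = 6.19
PP = 2^6.19
Decompose: 2^6.19 = 2^6 * 2^0.19
2^6 = 64, 2^0.19 ~ 1.1407637
PP ~ 64 * 1.1407637 = 73.0088768
Rounded to 2 decimals: 73.01

73.01


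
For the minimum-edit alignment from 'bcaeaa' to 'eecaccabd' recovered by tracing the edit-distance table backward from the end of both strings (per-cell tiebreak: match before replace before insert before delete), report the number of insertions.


Edit distance = 6. Backtracking from cell (6, 9) with preference match > replace > insert > delete,
then listing the resulting alignment 'bcaeaa' -> 'eecaccabd' left to right:
  Step 1: insert 'e' [insertion #1]
  Step 2: replace b->e
  Step 3: keep 'c'
  Step 4: keep 'a'
  Step 5: insert 'c' [insertion #2]
  Step 6: replace e->c
  Step 7: keep 'a'
  Step 8: insert 'b' [insertion #3]
  Step 9: replace a->d
Total insertions: 3

3


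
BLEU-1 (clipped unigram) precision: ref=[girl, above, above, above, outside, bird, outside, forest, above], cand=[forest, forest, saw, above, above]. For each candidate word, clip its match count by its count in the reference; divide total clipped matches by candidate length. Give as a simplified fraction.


Reference word counts: {'above': 4, 'bird': 1, 'forest': 1, 'girl': 1, 'outside': 2}
Checking each candidate word (with clipping):
  'forest' -> in reference (ref count 1, used 1/1) -> match (matches: 1)
  'forest' -> ref count 1 already used up (1/1) -> clipped, no match (matches: 1)
  'saw' -> not in reference -> no match (matches: 1)
  'above' -> in reference (ref count 4, used 1/4) -> match (matches: 2)
  'above' -> in reference (ref count 4, used 2/4) -> match (matches: 3)
Clipped matches: 3, Candidate length: 5
Precision = 3/5

3/5


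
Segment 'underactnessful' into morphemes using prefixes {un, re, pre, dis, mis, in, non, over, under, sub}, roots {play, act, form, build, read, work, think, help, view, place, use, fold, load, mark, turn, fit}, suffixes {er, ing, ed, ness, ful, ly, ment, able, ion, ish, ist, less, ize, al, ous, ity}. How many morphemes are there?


Segmenting 'underactnessful' against the inventory:
  'under' -> prefix (morpheme 1)
  'act' -> root (morpheme 2)
  'ness' -> suffix (morpheme 3)
  'ful' -> suffix (morpheme 4)
Total morphemes: 4

4


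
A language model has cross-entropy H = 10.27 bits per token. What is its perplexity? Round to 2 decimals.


Perplexity formula: PP = 2^H
H = 10.27
PP = 2^10.27
Decompose: 2^10.27 = 2^10 * 2^0.27
2^10 = 1024, 2^0.27 ~ 1.2058078
PP ~ 1024 * 1.2058078 = 1234.7471872
Rounded to 2 decimals: 1234.75

1234.75


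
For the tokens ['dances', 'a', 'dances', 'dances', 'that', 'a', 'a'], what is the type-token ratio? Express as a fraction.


Tokens: 7
Unique types: ('a', 'dances', 'that') = 3
TTR = 3/7
Already in lowest terms.

3/7


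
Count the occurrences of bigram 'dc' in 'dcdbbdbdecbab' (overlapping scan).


Scanning 'dcdbbdbdecbab' for bigram 'dc':
  Position 0: 'dc' -> MATCH
  Position 1: 'cd' -> no
  Position 2: 'db' -> no
  Position 3: 'bb' -> no
  Position 4: 'bd' -> no
  Position 5: 'db' -> no
  Position 6: 'bd' -> no
  Position 7: 'de' -> no
  Position 8: 'ec' -> no
  Position 9: 'cb' -> no
  Position 10: 'ba' -> no
  Position 11: 'ab' -> no
Total matches: 1

1


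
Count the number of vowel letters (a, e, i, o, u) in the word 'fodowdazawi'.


Scanning each character of 'fodowdazawi':
  Position 1: 'f' -> consonant (running count: 0)
  Position 2: 'o' -> vowel (running count: 1)
  Position 3: 'd' -> consonant (running count: 1)
  Position 4: 'o' -> vowel (running count: 2)
  Position 5: 'w' -> consonant (running count: 2)
  Position 6: 'd' -> consonant (running count: 2)
  Position 7: 'a' -> vowel (running count: 3)
  Position 8: 'z' -> consonant (running count: 3)
  Position 9: 'a' -> vowel (running count: 4)
  Position 10: 'w' -> consonant (running count: 4)
  Position 11: 'i' -> vowel (running count: 5)
Total vowels: 5

5


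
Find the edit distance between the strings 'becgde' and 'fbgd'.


Building DP table for s1='becgde' (len 6) and s2='fbgd' (len 4):
       f  b  g  d
    0  1  2  3  4
  b 1  1  1  2  3
  e 2  2  2  2  3
  c 3  3  3  3  3
  g 4  4  4  3  4
  d 5  5  5  4  3
  e 6  6  6  5  4
Edit distance = dp[6][4] = 4

4


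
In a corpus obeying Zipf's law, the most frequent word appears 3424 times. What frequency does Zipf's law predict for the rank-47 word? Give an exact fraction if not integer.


Zipf's law: freq(rank) = f1 / rank
f1 = 3424, rank = 47
freq = 3424 / 47
GCD(3424, 47) = 1
Simplified: 3424/47

3424/47


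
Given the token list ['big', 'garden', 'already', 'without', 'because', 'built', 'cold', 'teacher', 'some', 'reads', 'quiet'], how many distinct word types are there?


Listing all tokens and tracking unique types:
  Token 1: 'big' -> NEW (unique so far: 1)
  Token 2: 'garden' -> NEW (unique so far: 2)
  Token 3: 'already' -> NEW (unique so far: 3)
  Token 4: 'without' -> NEW (unique so far: 4)
  Token 5: 'because' -> NEW (unique so far: 5)
  Token 6: 'built' -> NEW (unique so far: 6)
  Token 7: 'cold' -> NEW (unique so far: 7)
  Token 8: 'teacher' -> NEW (unique so far: 8)
  Token 9: 'some' -> NEW (unique so far: 9)
  Token 10: 'reads' -> NEW (unique so far: 10)
  Token 11: 'quiet' -> NEW (unique so far: 11)
Unique types: ('already', 'because', 'big', 'built', 'cold', 'garden', 'quiet', 'reads', 'some', 'teacher', 'without')
Vocabulary size: 11

11


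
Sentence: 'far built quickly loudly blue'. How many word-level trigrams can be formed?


Word trigrams from [5] words:
  Trigram 1: (far built quickly)
  Trigram 2: (built quickly loudly)
  Trigram 3: (quickly loudly blue)
Total word trigrams: 5 - 2 = 3

3


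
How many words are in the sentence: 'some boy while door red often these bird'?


Counting words by splitting on spaces:
  Word 1: 'some'
  Word 2: 'boy'
  Word 3: 'while'
  Word 4: 'door'
  Word 5: 'red'
  Word 6: 'often'
  Word 7: 'these'
  Word 8: 'bird'
Total words: 8

8


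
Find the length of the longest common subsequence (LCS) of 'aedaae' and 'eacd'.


DP table for LCS of 'aedaae' and 'eacd':
       e  a  c  d
    0  0  0  0  0
  a 0  0  1  1  1
  e 0  1  1  1  1
  d 0  1  1  1  2
  a 0  1  2  2  2
  a 0  1  2  2  2
  e 0  1  2  2  2
LCS: 'ad'
LCS length = 2

2


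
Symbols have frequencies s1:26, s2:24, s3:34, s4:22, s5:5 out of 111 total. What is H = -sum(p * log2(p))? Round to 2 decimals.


Computing entropy H = -sum(p_i * log2(p_i)):
  s1: p = 26/111 = 0.2342, -p*log2(p) = 0.4905
  s2: p = 24/111 = 0.2162, -p*log2(p) = 0.4777
  s3: p = 34/111 = 0.3063, -p*log2(p) = 0.5229
  s4: p = 22/111 = 0.1982, -p*log2(p) = 0.4628
  s5: p = 5/111 = 0.0450, -p*log2(p) = 0.2015
H = sum of terms = 2.1554
Rounded to 2 decimals: 2.16

2.16


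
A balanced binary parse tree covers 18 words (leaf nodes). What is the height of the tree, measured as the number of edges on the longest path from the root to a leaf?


In a balanced binary tree with n leaves the deepest leaf is ceil(log2(n)) edges below the root.
log2(18) = 4.1699
ceil(4.1699) = 5
height (edges) = 5

5


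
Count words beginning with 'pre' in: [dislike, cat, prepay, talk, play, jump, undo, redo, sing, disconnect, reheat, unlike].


Checking each word for prefix 'pre':
  'dislike' -> no (count: 0)
  'cat' -> no (count: 0)
  'prepay' -> YES, starts with 'pre' (count: 1)
  'talk' -> no (count: 1)
  'play' -> no (count: 1)
  'jump' -> no (count: 1)
  'undo' -> no (count: 1)
  'redo' -> no (count: 1)
  'sing' -> no (count: 1)
  'disconnect' -> no (count: 1)
  'reheat' -> no (count: 1)
  'unlike' -> no (count: 1)
Total with prefix 'pre': 1

1


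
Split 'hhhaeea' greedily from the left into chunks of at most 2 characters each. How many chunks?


'hhhaeea' has 7 characters.
Chunking with max size 2:
  Chunk 1: 'hh' (positions 0-1)
  Chunk 2: 'ha' (positions 2-3)
  Chunk 3: 'ee' (positions 4-5)
  Chunk 4: 'a' (positions 6-6)
Total chunks: ceil(7 / 2) = 4

4
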